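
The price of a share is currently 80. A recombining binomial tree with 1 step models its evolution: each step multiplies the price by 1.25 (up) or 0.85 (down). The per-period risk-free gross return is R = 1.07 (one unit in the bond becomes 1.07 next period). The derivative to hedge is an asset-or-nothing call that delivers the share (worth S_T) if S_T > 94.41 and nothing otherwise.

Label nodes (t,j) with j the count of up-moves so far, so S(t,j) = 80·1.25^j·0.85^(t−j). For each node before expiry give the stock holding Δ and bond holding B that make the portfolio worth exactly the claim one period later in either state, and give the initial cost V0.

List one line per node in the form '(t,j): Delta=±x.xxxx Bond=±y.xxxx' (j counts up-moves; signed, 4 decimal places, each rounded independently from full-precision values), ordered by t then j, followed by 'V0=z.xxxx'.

(0,0): Delta=3.1250 Bond=-198.5981
V0=51.4019

The replicating-portfolio and risk-neutral prices coincide; use p* = (1.07−0.85)/(1.25−0.85) = 0.5500 for the latter.
Payoff layer (t=1): V(1,0)=0.0000, V(1,1)=100.0000
(0,0): S=80.0000. Δ = (V_up−V_dn)/(S_up−S_dn) = (100.0000−0.0000)/(100.0000−68.0000) = 3.1250. V = [p*·100.0000 + (1−p*)·0.0000]/1.07 = 51.4019. B = V − Δ·S = -198.5981.
Check: Δ(0,0)·S0 + B(0,0) = 51.4019 = V0.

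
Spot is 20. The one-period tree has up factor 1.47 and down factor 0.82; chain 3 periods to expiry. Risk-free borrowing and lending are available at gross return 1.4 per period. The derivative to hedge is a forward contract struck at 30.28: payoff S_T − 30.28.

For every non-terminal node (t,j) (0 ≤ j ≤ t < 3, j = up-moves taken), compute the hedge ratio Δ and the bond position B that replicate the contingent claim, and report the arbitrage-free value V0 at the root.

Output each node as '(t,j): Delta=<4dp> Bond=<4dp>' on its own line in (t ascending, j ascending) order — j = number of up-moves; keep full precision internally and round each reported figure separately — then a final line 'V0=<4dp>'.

(0,0): Delta=1.0000 Bond=-11.0350
(1,0): Delta=1.0000 Bond=-15.4490
(1,1): Delta=1.0000 Bond=-15.4490
(2,0): Delta=1.0000 Bond=-21.6286
(2,1): Delta=1.0000 Bond=-21.6286
(2,2): Delta=1.0000 Bond=-21.6286
V0=8.9650

No-arbitrage ⇒ martingale measure with p* = (R−d)/(u−d) = 0.8923.
At expiry t=3: V(3,0)=-19.2526, V(3,1)=-10.5114, V(3,2)=5.1588, V(3,3)=33.2505
Node (2,0) S=13.4480: V=(p*·-10.5114+(1−p*)·-19.2526)/1.4=-8.1806; Δ=(-10.5114−-19.2526)/(19.7686−11.0274)=1.0000; B=V−Δ·S=-21.6286
Node (2,1) S=24.1080: V=(p*·5.1588+(1−p*)·-10.5114)/1.4=2.4794; Δ=(5.1588−-10.5114)/(35.4388−19.7686)=1.0000; B=V−Δ·S=-21.6286
Node (2,2) S=43.2180: V=(p*·33.2505+(1−p*)·5.1588)/1.4=21.5894; Δ=(33.2505−5.1588)/(63.5305−35.4388)=1.0000; B=V−Δ·S=-21.6286
Node (1,0) S=16.4000: V=(p*·2.4794+(1−p*)·-8.1806)/1.4=0.9510; Δ=(2.4794−-8.1806)/(24.1080−13.4480)=1.0000; B=V−Δ·S=-15.4490
Node (1,1) S=29.4000: V=(p*·21.5894+(1−p*)·2.4794)/1.4=13.9510; Δ=(21.5894−2.4794)/(43.2180−24.1080)=1.0000; B=V−Δ·S=-15.4490
Node (0,0) S=20.0000: V=(p*·13.9510+(1−p*)·0.9510)/1.4=8.9650; Δ=(13.9510−0.9510)/(29.4000−16.4000)=1.0000; B=V−Δ·S=-11.0350
Self-financing check: at every node Δ·S+B equals the discounted successor values.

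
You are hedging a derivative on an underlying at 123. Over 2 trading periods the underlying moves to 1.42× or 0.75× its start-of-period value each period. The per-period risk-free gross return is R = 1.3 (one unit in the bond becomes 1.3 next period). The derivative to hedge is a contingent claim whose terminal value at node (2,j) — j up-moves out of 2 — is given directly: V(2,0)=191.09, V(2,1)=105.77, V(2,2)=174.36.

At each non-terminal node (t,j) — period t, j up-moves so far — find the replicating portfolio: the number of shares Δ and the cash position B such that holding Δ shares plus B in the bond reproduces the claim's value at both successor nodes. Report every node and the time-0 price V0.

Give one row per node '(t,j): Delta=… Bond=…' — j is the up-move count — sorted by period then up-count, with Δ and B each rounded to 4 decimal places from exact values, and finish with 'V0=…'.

The replicating-portfolio and risk-neutral prices coincide; use p* = (1.3−0.75)/(1.42−0.75) = 0.8209 for the latter.
Payoff layer (t=2): V(2,0)=191.0900, V(2,1)=105.7700, V(2,2)=174.3600
  t=1,j=0: stock 92.2500 → up 130.9950 (V=105.7700), down 69.1875 (V=191.0900). Price 93.1163; hedge Δ=-1.3804, bond B=220.4596.
  t=1,j=1: stock 174.6600 → up 248.0172 (V=174.3600), down 130.9950 (V=105.7700). Price 124.6732; hedge Δ=0.5861, bond B=22.3001.
  t=0,j=0: stock 123.0000 → up 174.6600 (V=124.6732), down 92.2500 (V=93.1163). Price 91.5548; hedge Δ=0.3829, bond B=44.4549.
Check: Δ(0,0)·S0 + B(0,0) = 91.5548 = V0.

(0,0): Delta=0.3829 Bond=44.4549
(1,0): Delta=-1.3804 Bond=220.4596
(1,1): Delta=0.5861 Bond=22.3001
V0=91.5548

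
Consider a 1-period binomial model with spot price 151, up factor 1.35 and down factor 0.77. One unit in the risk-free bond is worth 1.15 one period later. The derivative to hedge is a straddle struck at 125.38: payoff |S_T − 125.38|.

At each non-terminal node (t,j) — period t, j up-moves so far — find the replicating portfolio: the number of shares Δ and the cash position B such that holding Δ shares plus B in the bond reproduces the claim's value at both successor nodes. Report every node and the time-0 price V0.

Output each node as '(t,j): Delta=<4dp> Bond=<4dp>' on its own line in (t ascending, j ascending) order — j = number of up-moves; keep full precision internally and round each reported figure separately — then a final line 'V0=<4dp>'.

(0,0): Delta=0.7920 Bond=-72.1490
V0=47.4372

Risk-neutral probability p* = (R−d)/(u−d) = (1.15−0.77)/(1.35−0.77) = 0.6552.
Terminal values V(1,·): V(1,0)=9.1100, V(1,1)=78.4700
Node (0,0) S=151.0000: V=(p*·78.4700+(1−p*)·9.1100)/1.15=47.4372; Δ=(78.4700−9.1100)/(203.8500−116.2700)=0.7920; B=V−Δ·S=-72.1490
Each (Δ,B) replicates both successor values, so the strategy is self-financing and V0 is arbitrage-free.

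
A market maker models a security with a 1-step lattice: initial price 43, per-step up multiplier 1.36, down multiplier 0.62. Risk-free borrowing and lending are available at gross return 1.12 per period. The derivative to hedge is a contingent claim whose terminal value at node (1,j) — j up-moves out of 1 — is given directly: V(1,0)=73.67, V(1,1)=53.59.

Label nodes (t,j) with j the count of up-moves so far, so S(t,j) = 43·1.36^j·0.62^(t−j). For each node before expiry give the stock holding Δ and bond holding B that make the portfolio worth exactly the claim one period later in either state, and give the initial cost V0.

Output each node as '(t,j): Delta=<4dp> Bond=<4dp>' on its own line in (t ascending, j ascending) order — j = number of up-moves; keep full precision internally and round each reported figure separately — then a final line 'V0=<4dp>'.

No-arbitrage ⇒ martingale measure with p* = (R−d)/(u−d) = 0.6757.
Payoff layer (t=1): V(1,0)=73.6700, V(1,1)=53.5900
Node (0,0) S=43.0000: V=(p*·53.5900+(1−p*)·73.6700)/1.12=53.6629; Δ=(53.5900−73.6700)/(58.4800−26.6600)=-0.6310; B=V−Δ·S=80.7980
Each (Δ,B) replicates both successor values, so the strategy is self-financing and V0 is arbitrage-free.

(0,0): Delta=-0.6310 Bond=80.7980
V0=53.6629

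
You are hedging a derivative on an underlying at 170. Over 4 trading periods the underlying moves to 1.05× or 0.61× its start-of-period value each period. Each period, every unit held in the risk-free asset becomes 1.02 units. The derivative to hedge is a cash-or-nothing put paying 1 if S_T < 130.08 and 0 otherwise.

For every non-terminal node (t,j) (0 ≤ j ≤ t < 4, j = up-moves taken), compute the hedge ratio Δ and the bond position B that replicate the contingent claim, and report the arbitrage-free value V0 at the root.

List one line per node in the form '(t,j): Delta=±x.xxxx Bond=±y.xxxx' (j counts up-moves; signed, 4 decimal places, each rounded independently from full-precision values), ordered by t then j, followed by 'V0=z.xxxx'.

(0,0): Delta=-0.0102 Bond=1.9601
(1,0): Delta=0.0000 Bond=0.9423
(1,1): Delta=-0.0106 Bond=2.0767
(2,0): Delta=0.0000 Bond=0.9612
(2,1): Delta=0.0000 Bond=0.9612
(2,2): Delta=-0.0111 Bond=2.2028
(3,0): Delta=0.0000 Bond=0.9804
(3,1): Delta=0.0000 Bond=0.9804
(3,2): Delta=0.0000 Bond=0.9804
(3,3): Delta=-0.0115 Bond=2.3396
V0=0.2273

Risk-neutral probability p* = (R−d)/(u−d) = (1.02−0.61)/(1.05−0.61) = 0.9318.
Terminal values V(4,·): V(4,0)=1.0000, V(4,1)=1.0000, V(4,2)=1.0000, V(4,3)=1.0000, V(4,4)=0.0000
Node (3,0) S=38.5868: V=(p*·1.0000+(1−p*)·1.0000)/1.02=0.9804; Δ=(1.0000−1.0000)/(40.5161−23.5379)=0.0000; B=V−Δ·S=0.9804
Node (3,1) S=66.4198: V=(p*·1.0000+(1−p*)·1.0000)/1.02=0.9804; Δ=(1.0000−1.0000)/(69.7408−40.5161)=0.0000; B=V−Δ·S=0.9804
Node (3,2) S=114.3293: V=(p*·1.0000+(1−p*)·1.0000)/1.02=0.9804; Δ=(1.0000−1.0000)/(120.0457−69.7408)=0.0000; B=V−Δ·S=0.9804
Node (3,3) S=196.7963: V=(p*·0.0000+(1−p*)·1.0000)/1.02=0.0668; Δ=(0.0000−1.0000)/(206.6361−120.0457)=-0.0115; B=V−Δ·S=2.3396
Node (2,0) S=63.2570: V=(p*·0.9804+(1−p*)·0.9804)/1.02=0.9612; Δ=(0.9804−0.9804)/(66.4198−38.5868)=0.0000; B=V−Δ·S=0.9612
Node (2,1) S=108.8850: V=(p*·0.9804+(1−p*)·0.9804)/1.02=0.9612; Δ=(0.9804−0.9804)/(114.3293−66.4198)=0.0000; B=V−Δ·S=0.9612
Node (2,2) S=187.4250: V=(p*·0.0668+(1−p*)·0.9804)/1.02=0.1266; Δ=(0.0668−0.9804)/(196.7963−114.3293)=-0.0111; B=V−Δ·S=2.2028
Node (1,0) S=103.7000: V=(p*·0.9612+(1−p*)·0.9612)/1.02=0.9423; Δ=(0.9612−0.9612)/(108.8850−63.2570)=0.0000; B=V−Δ·S=0.9423
Node (1,1) S=178.5000: V=(p*·0.1266+(1−p*)·0.9612)/1.02=0.1799; Δ=(0.1266−0.9612)/(187.4250−108.8850)=-0.0106; B=V−Δ·S=2.0767
Node (0,0) S=170.0000: V=(p*·0.1799+(1−p*)·0.9423)/1.02=0.2273; Δ=(0.1799−0.9423)/(178.5000−103.7000)=-0.0102; B=V−Δ·S=1.9601
Check: Δ(0,0)·S0 + B(0,0) = 0.2273 = V0.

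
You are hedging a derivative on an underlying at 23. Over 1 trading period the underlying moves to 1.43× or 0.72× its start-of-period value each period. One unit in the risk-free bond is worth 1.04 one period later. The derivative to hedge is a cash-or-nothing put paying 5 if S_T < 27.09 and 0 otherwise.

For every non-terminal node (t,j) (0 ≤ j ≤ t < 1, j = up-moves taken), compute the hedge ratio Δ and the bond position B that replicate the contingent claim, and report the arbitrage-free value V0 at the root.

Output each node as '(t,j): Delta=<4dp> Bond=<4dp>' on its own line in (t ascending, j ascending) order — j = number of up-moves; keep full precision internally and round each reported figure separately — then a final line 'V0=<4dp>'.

Since d<R<u, set p* = (R−d)/(u−d) = 0.4507; price each node as the discounted p*-expectation of its children.
Payoff layer (t=1): V(1,0)=5.0000, V(1,1)=0.0000
Node (0,0) S=23.0000: V=(p*·0.0000+(1−p*)·5.0000)/1.04=2.6408; Δ=(0.0000−5.0000)/(32.8900−16.5600)=-0.3062; B=V−Δ·S=9.6831
Check: Δ(0,0)·S0 + B(0,0) = 2.6408 = V0.

(0,0): Delta=-0.3062 Bond=9.6831
V0=2.6408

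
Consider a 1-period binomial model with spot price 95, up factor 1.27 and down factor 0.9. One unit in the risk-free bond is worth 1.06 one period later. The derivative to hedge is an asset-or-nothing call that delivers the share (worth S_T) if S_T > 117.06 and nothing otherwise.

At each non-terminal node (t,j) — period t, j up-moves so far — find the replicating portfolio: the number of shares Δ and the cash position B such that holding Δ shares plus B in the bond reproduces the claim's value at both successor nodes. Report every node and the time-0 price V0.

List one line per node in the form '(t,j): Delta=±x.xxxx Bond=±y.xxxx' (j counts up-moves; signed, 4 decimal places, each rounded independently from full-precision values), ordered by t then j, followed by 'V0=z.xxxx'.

Risk-neutral probability p* = (R−d)/(u−d) = (1.06−0.9)/(1.27−0.9) = 0.4324.
Payoff layer (t=1): V(1,0)=0.0000, V(1,1)=120.6500
  t=0,j=0: stock 95.0000 → up 120.6500 (V=120.6500), down 85.5000 (V=0.0000). Price 49.2198; hedge Δ=3.4324, bond B=-276.8613.
Each (Δ,B) replicates both successor values, so the strategy is self-financing and V0 is arbitrage-free.

(0,0): Delta=3.4324 Bond=-276.8613
V0=49.2198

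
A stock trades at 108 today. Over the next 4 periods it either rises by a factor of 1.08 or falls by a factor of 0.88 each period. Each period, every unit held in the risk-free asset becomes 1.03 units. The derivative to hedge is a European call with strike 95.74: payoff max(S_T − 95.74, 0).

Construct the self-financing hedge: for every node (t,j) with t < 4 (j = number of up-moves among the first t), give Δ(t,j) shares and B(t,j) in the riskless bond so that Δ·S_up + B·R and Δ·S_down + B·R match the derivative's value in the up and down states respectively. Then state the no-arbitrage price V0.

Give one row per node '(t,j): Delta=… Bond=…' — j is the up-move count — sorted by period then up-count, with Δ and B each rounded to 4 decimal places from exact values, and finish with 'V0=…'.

(0,0): Delta=0.8934 Bond=-72.7687
(1,0): Delta=0.6521 Bond=-52.0200
(1,1): Delta=0.9590 Bond=-82.5957
(2,0): Delta=0.0789 Bond=-5.6366
(2,1): Delta=0.8078 Bond=-69.5620
(2,2): Delta=1.0000 Bond=-90.2441
(3,0): Delta=0.0000 Bond=0.0000
(3,1): Delta=0.1003 Bond=-7.7410
(3,2): Delta=1.0000 Bond=-92.9515
(3,3): Delta=1.0000 Bond=-92.9515
V0=23.7207

Risk-neutral probability p* = (R−d)/(u−d) = (1.03−0.88)/(1.08−0.88) = 0.7500.
Terminal values V(4,·): V(4,0)=0.0000, V(4,1)=0.0000, V(4,2)=1.8121, V(4,3)=23.9830, V(4,4)=51.1928
(3,0): S=73.5990. Δ = (V_up−V_dn)/(S_up−S_dn) = (0.0000−0.0000)/(79.4869−64.7671) = 0.0000. V = [p*·0.0000 + (1−p*)·0.0000]/1.03 = 0.0000. B = V − Δ·S = 0.0000.
(3,1): S=90.3260. Δ = (V_up−V_dn)/(S_up−S_dn) = (1.8121−0.0000)/(97.5521−79.4869) = 0.1003. V = [p*·1.8121 + (1−p*)·0.0000]/1.03 = 1.3195. B = V − Δ·S = -7.7410.
(3,2): S=110.8547. Δ = (V_up−V_dn)/(S_up−S_dn) = (23.9830−1.8121)/(119.7230−97.5521) = 1.0000. V = [p*·23.9830 + (1−p*)·1.8121]/1.03 = 17.9032. B = V − Δ·S = -92.9515.
(3,3): S=136.0489. Δ = (V_up−V_dn)/(S_up−S_dn) = (51.1928−23.9830)/(146.9328−119.7230) = 1.0000. V = [p*·51.1928 + (1−p*)·23.9830]/1.03 = 43.0974. B = V − Δ·S = -92.9515.
(2,0): S=83.6352. Δ = (V_up−V_dn)/(S_up−S_dn) = (1.3195−0.0000)/(90.3260−73.5990) = 0.0789. V = [p*·1.3195 + (1−p*)·0.0000]/1.03 = 0.9608. B = V − Δ·S = -5.6366.
(2,1): S=102.6432. Δ = (V_up−V_dn)/(S_up−S_dn) = (17.9032−1.3195)/(110.8547−90.3260) = 0.8078. V = [p*·17.9032 + (1−p*)·1.3195]/1.03 = 13.3566. B = V − Δ·S = -69.5620.
(2,2): S=125.9712. Δ = (V_up−V_dn)/(S_up−S_dn) = (43.0974−17.9032)/(136.0489−110.8547) = 1.0000. V = [p*·43.0974 + (1−p*)·17.9032]/1.03 = 35.7271. B = V − Δ·S = -90.2441.
(1,0): S=95.0400. Δ = (V_up−V_dn)/(S_up−S_dn) = (13.3566−0.9608)/(102.6432−83.6352) = 0.6521. V = [p*·13.3566 + (1−p*)·0.9608]/1.03 = 9.9589. B = V − Δ·S = -52.0200.
(1,1): S=116.6400. Δ = (V_up−V_dn)/(S_up−S_dn) = (35.7271−13.3566)/(125.9712−102.6432) = 0.9590. V = [p*·35.7271 + (1−p*)·13.3566]/1.03 = 29.2567. B = V − Δ·S = -82.5957.
(0,0): S=108.0000. Δ = (V_up−V_dn)/(S_up−S_dn) = (29.2567−9.9589)/(116.6400−95.0400) = 0.8934. V = [p*·29.2567 + (1−p*)·9.9589]/1.03 = 23.7207. B = V − Δ·S = -72.7687.
Check: Δ(0,0)·S0 + B(0,0) = 23.7207 = V0.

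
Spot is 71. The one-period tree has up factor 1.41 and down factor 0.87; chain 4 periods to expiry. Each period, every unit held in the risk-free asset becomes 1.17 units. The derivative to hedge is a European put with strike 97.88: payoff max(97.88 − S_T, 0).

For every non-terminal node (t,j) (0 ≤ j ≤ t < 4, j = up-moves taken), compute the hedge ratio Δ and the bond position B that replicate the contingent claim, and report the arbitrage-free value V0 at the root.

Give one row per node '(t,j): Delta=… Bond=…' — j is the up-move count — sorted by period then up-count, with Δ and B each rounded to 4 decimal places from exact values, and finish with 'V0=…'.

No-arbitrage ⇒ martingale measure with p* = (R−d)/(u−d) = 0.5556.
At expiry t=4: V(4,0)=57.2043, V(4,1)=31.9573, V(4,2)=0.0000, V(4,3)=0.0000, V(4,4)=0.0000
  t=3,j=0: stock 46.7537 → up 65.9227 (V=31.9573), down 40.6757 (V=57.2043). Price 36.9044; hedge Δ=-1.0000, bond B=83.6581.
  t=3,j=1: stock 75.7733 → up 106.8403 (V=0.0000), down 65.9227 (V=31.9573). Price 12.1395; hedge Δ=-0.7810, bond B=71.3196.
  t=3,j=2: stock 122.8049 → up 173.1550 (V=0.0000), down 106.8403 (V=0.0000). Price 0.0000; hedge Δ=0.0000, bond B=0.0000.
  t=3,j=3: stock 199.0287 → up 280.6305 (V=0.0000), down 173.1550 (V=0.0000). Price 0.0000; hedge Δ=0.0000, bond B=0.0000.
  t=2,j=0: stock 53.7399 → up 75.7733 (V=12.1395), down 46.7537 (V=36.9044). Price 19.7830; hedge Δ=-0.8534, bond B=65.6439.
  t=2,j=1: stock 87.0957 → up 122.8049 (V=0.0000), down 75.7733 (V=12.1395). Price 4.6114; hedge Δ=-0.2581, bond B=27.0920.
  t=2,j=2: stock 141.1551 → up 199.0287 (V=0.0000), down 122.8049 (V=0.0000). Price 0.0000; hedge Δ=0.0000, bond B=0.0000.
  t=1,j=0: stock 61.7700 → up 87.0957 (V=4.6114), down 53.7399 (V=19.7830). Price 9.7046; hedge Δ=-0.4548, bond B=37.8002.
  t=1,j=1: stock 100.1100 → up 141.1551 (V=0.0000), down 87.0957 (V=4.6114). Price 1.7517; hedge Δ=-0.0853, bond B=10.2913.
  t=0,j=0: stock 71.0000 → up 100.1100 (V=1.7517), down 61.7700 (V=9.7046). Price 4.5182; hedge Δ=-0.2074, bond B=19.2457.
Check: Δ(0,0)·S0 + B(0,0) = 4.5182 = V0.

(0,0): Delta=-0.2074 Bond=19.2457
(1,0): Delta=-0.4548 Bond=37.8002
(1,1): Delta=-0.0853 Bond=10.2913
(2,0): Delta=-0.8534 Bond=65.6439
(2,1): Delta=-0.2581 Bond=27.0920
(2,2): Delta=0.0000 Bond=0.0000
(3,0): Delta=-1.0000 Bond=83.6581
(3,1): Delta=-0.7810 Bond=71.3196
(3,2): Delta=0.0000 Bond=0.0000
(3,3): Delta=0.0000 Bond=0.0000
V0=4.5182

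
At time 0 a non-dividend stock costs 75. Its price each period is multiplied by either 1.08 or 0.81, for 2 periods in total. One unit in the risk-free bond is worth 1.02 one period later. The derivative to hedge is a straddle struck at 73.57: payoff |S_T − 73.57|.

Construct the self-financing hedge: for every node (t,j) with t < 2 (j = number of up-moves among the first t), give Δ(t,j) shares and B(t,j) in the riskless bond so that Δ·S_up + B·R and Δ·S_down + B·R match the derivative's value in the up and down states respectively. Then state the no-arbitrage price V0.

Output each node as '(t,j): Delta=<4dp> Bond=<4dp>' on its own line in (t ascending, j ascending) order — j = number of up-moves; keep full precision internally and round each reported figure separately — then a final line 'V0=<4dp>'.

The replicating-portfolio and risk-neutral prices coincide; use p* = (1.02−0.81)/(1.08−0.81) = 0.7778 for the latter.
At expiry t=2: V(2,0)=24.3625, V(2,1)=7.9600, V(2,2)=13.9100
Node (1,0) S=60.7500: V=(p*·7.9600+(1−p*)·24.3625)/1.02=11.3775; Δ=(7.9600−24.3625)/(65.6100−49.2075)=-1.0000; B=V−Δ·S=72.1275
Node (1,1) S=81.0000: V=(p*·13.9100+(1−p*)·7.9600)/1.02=12.3410; Δ=(13.9100−7.9600)/(87.4800−65.6100)=0.2721; B=V−Δ·S=-9.6961
Node (0,0) S=75.0000: V=(p*·12.3410+(1−p*)·11.3775)/1.02=11.8891; Δ=(12.3410−11.3775)/(81.0000−60.7500)=0.0476; B=V−Δ·S=8.3205
Self-financing check: at every node Δ·S+B equals the discounted successor values.

(0,0): Delta=0.0476 Bond=8.3205
(1,0): Delta=-1.0000 Bond=72.1275
(1,1): Delta=0.2721 Bond=-9.6961
V0=11.8891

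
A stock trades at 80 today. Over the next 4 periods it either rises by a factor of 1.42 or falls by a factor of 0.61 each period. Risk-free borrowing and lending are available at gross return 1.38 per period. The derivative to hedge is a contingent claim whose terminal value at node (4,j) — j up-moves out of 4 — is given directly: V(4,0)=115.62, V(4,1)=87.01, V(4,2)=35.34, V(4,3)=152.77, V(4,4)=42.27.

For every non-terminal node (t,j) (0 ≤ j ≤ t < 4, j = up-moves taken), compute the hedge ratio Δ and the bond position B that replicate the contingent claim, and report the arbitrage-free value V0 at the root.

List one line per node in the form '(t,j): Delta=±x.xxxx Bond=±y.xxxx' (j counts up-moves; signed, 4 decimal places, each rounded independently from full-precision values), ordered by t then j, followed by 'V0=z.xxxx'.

The replicating-portfolio and risk-neutral prices coincide; use p* = (1.38−0.61)/(1.42−0.61) = 0.9506 for the latter.
At expiry t=4: V(4,0)=115.6200, V(4,1)=87.0100, V(4,2)=35.3400, V(4,3)=152.7700, V(4,4)=42.2700
Node (3,0) S=18.1585: V=(p*·87.0100+(1−p*)·115.6200)/1.38=64.0745; Δ=(87.0100−115.6200)/(25.7850−11.0767)=-1.9452; B=V−Δ·S=99.3955
Node (3,1) S=42.2706: V=(p*·35.3400+(1−p*)·87.0100)/1.38=27.4577; Δ=(35.3400−87.0100)/(60.0242−25.7850)=-1.5091; B=V−Δ·S=91.2478
Node (3,2) S=98.4003: V=(p*·152.7700+(1−p*)·35.3400)/1.38=106.5007; Δ=(152.7700−35.3400)/(139.7285−60.0242)=1.4733; B=V−Δ·S=-38.4746
Node (3,3) S=229.0630: V=(p*·42.2700+(1−p*)·152.7700)/1.38=34.5846; Δ=(42.2700−152.7700)/(325.2695−139.7285)=-0.5956; B=V−Δ·S=171.0044
Node (2,0) S=29.7680: V=(p*·27.4577+(1−p*)·64.0745)/1.38=21.2072; Δ=(27.4577−64.0745)/(42.2706−18.1585)=-1.5186; B=V−Δ·S=66.4132
Node (2,1) S=69.2960: V=(p*·106.5007+(1−p*)·27.4577)/1.38=74.3459; Δ=(106.5007−27.4577)/(98.4003−42.2706)=1.4082; B=V−Δ·S=-23.2381
Node (2,2) S=161.3120: V=(p*·34.5846+(1−p*)·106.5007)/1.38=27.6348; Δ=(34.5846−106.5007)/(229.0630−98.4003)=-0.5504; B=V−Δ·S=116.4201
Node (1,0) S=48.8000: V=(p*·74.3459+(1−p*)·21.2072)/1.38=51.9723; Δ=(74.3459−21.2072)/(69.2960−29.7680)=1.3443; B=V−Δ·S=-13.6311
Node (1,1) S=113.6000: V=(p*·27.6348+(1−p*)·74.3459)/1.38=21.6968; Δ=(27.6348−74.3459)/(161.3120−69.2960)=-0.5076; B=V−Δ·S=79.3648
Node (0,0) S=80.0000: V=(p*·21.6968+(1−p*)·51.9723)/1.38=16.8057; Δ=(21.6968−51.9723)/(113.6000−48.8000)=-0.4672; B=V−Δ·S=54.1829
Each (Δ,B) replicates both successor values, so the strategy is self-financing and V0 is arbitrage-free.

(0,0): Delta=-0.4672 Bond=54.1829
(1,0): Delta=1.3443 Bond=-13.6311
(1,1): Delta=-0.5076 Bond=79.3648
(2,0): Delta=-1.5186 Bond=66.4132
(2,1): Delta=1.4082 Bond=-23.2381
(2,2): Delta=-0.5504 Bond=116.4201
(3,0): Delta=-1.9452 Bond=99.3955
(3,1): Delta=-1.5091 Bond=91.2478
(3,2): Delta=1.4733 Bond=-38.4746
(3,3): Delta=-0.5956 Bond=171.0044
V0=16.8057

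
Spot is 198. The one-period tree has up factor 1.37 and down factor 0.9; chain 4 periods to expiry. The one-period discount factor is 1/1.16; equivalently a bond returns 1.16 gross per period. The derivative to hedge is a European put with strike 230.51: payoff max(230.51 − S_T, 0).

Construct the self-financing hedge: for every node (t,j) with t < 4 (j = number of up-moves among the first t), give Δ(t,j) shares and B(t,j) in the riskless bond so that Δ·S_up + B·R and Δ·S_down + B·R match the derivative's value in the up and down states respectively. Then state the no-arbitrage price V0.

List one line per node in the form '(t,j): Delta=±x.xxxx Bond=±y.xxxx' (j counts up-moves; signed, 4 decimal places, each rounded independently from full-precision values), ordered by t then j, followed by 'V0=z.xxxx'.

(0,0): Delta=-0.1164 Bond=28.8300
(1,0): Delta=-0.2639 Bond=59.7261
(1,1): Delta=-0.0381 Bond=12.2139
(2,0): Delta=-0.5539 Bond=115.8008
(2,1): Delta=-0.1100 Bond=31.7096
(2,2): Delta=0.0000 Bond=0.0000
(3,0): Delta=-1.0000 Bond=198.7155
(3,1): Delta=-0.3172 Bond=82.3243
(3,2): Delta=0.0000 Bond=0.0000
(3,3): Delta=0.0000 Bond=0.0000
V0=5.7858

The replicating-portfolio and risk-neutral prices coincide; use p* = (1.16−0.9)/(1.37−0.9) = 0.5532 for the latter.
At expiry t=4: V(4,0)=100.6022, V(4,1)=32.7615, V(4,2)=0.0000, V(4,3)=0.0000, V(4,4)=0.0000
  t=3,j=0: stock 144.3420 → up 197.7485 (V=32.7615), down 129.9078 (V=100.6022). Price 54.3735; hedge Δ=-1.0000, bond B=198.7155.
  t=3,j=1: stock 219.7206 → up 301.0172 (V=0.0000), down 197.7485 (V=32.7615). Price 12.6191; hedge Δ=-0.3172, bond B=82.3243.
  t=3,j=2: stock 334.4636 → up 458.2151 (V=0.0000), down 301.0172 (V=0.0000). Price 0.0000; hedge Δ=0.0000, bond B=0.0000.
  t=3,j=3: stock 509.1279 → up 697.5052 (V=0.0000), down 458.2151 (V=0.0000). Price 0.0000; hedge Δ=0.0000, bond B=0.0000.
  t=2,j=0: stock 160.3800 → up 219.7206 (V=12.6191), down 144.3420 (V=54.3735). Price 26.9615; hedge Δ=-0.5539, bond B=115.8008.
  t=2,j=1: stock 244.1340 → up 334.4636 (V=0.0000), down 219.7206 (V=12.6191). Price 4.8606; hedge Δ=-0.1100, bond B=31.7096.
  t=2,j=2: stock 371.6262 → up 509.1279 (V=0.0000), down 334.4636 (V=0.0000). Price 0.0000; hedge Δ=0.0000, bond B=0.0000.
  t=1,j=0: stock 178.2000 → up 244.1340 (V=4.8606), down 160.3800 (V=26.9615). Price 12.7030; hedge Δ=-0.2639, bond B=59.7261.
  t=1,j=1: stock 271.2600 → up 371.6262 (V=0.0000), down 244.1340 (V=4.8606). Price 1.8722; hedge Δ=-0.0381, bond B=12.2139.
  t=0,j=0: stock 198.0000 → up 271.2600 (V=1.8722), down 178.2000 (V=12.7030). Price 5.7858; hedge Δ=-0.1164, bond B=28.8300.
Self-financing check: at every node Δ·S+B equals the discounted successor values.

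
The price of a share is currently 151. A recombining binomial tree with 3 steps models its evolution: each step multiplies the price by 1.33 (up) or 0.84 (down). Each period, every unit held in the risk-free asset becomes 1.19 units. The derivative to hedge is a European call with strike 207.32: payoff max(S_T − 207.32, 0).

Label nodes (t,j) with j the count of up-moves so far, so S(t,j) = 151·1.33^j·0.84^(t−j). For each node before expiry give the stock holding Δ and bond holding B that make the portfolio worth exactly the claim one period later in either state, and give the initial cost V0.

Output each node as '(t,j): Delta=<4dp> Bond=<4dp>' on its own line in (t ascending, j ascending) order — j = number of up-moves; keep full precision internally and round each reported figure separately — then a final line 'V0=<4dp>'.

Under the risk-neutral measure, an up-move has probability p* = (R−d)/(u−d) = 0.7143 and values discount at R = 1.19.
Terminal values V(3,·): V(3,0)=0.0000, V(3,1)=0.0000, V(3,2)=17.0473, V(3,3)=147.9282
  t=2,j=0: stock 106.5456 → up 141.7056 (V=0.0000), down 89.4983 (V=0.0000). Price 0.0000; hedge Δ=0.0000, bond B=0.0000.
  t=2,j=1: stock 168.6972 → up 224.3673 (V=17.0473), down 141.7056 (V=0.0000). Price 10.2325; hedge Δ=0.2062, bond B=-24.5579.
  t=2,j=2: stock 267.1039 → up 355.2482 (V=147.9282), down 224.3673 (V=17.0473). Price 92.8854; hedge Δ=1.0000, bond B=-174.2185.
  t=1,j=0: stock 126.8400 → up 168.6972 (V=10.2325), down 106.5456 (V=0.0000). Price 6.1419; hedge Δ=0.1646, bond B=-14.7406.
  t=1,j=1: stock 200.8300 → up 267.1039 (V=92.8854), down 168.6972 (V=10.2325). Price 58.2103; hedge Δ=0.8399, bond B=-110.4692.
  t=0,j=0: stock 151.0000 → up 200.8300 (V=58.2103), down 126.8400 (V=6.1419). Price 36.4148; hedge Δ=0.7037, bond B=-69.8472.
Each (Δ,B) replicates both successor values, so the strategy is self-financing and V0 is arbitrage-free.

(0,0): Delta=0.7037 Bond=-69.8472
(1,0): Delta=0.1646 Bond=-14.7406
(1,1): Delta=0.8399 Bond=-110.4692
(2,0): Delta=0.0000 Bond=0.0000
(2,1): Delta=0.2062 Bond=-24.5579
(2,2): Delta=1.0000 Bond=-174.2185
V0=36.4148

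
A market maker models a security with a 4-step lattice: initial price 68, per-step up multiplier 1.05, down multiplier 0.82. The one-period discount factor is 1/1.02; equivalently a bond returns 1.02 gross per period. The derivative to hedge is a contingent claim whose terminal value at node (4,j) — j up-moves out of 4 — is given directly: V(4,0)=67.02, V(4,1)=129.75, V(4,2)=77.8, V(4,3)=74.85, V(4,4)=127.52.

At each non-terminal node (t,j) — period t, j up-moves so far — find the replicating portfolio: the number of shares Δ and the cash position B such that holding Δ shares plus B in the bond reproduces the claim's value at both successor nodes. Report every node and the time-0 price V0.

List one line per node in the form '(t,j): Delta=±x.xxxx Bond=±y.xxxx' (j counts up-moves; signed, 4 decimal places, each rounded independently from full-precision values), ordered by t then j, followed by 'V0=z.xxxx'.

(0,0): Delta=1.9034 Bond=-31.8639
(1,0): Delta=-0.9704 Bond=127.7441
(1,1): Delta=2.2401 Bond=-56.5380
(2,0): Delta=-3.4486 Bond=243.6096
(2,1): Delta=-0.6801 Bond=113.3024
(2,2): Delta=2.5822 Bond=-83.3144
(3,0): Delta=7.2744 Bond=-153.5550
(3,1): Delta=-4.7047 Bond=308.7873
(3,2): Delta=-0.2086 Bond=86.5857
(3,3): Delta=2.9091 Bond=-110.7157
V0=97.5705

Risk-neutral probability p* = (R−d)/(u−d) = (1.02−0.82)/(1.05−0.82) = 0.8696.
Terminal values V(4,·): V(4,0)=67.0200, V(4,1)=129.7500, V(4,2)=77.8000, V(4,3)=74.8500, V(4,4)=127.5200
(3,0): S=37.4930. Δ = (V_up−V_dn)/(S_up−S_dn) = (129.7500−67.0200)/(39.3677−30.7443) = 7.2744. V = [p*·129.7500 + (1−p*)·67.0200]/1.02 = 119.1841. B = V − Δ·S = -153.5550.
(3,1): S=48.0094. Δ = (V_up−V_dn)/(S_up−S_dn) = (77.8000−129.7500)/(50.4098−39.3677) = -4.7047. V = [p*·77.8000 + (1−p*)·129.7500]/1.02 = 82.9177. B = V − Δ·S = 308.7873.
(3,2): S=61.4754. Δ = (V_up−V_dn)/(S_up−S_dn) = (74.8500−77.8000)/(64.5492−50.4098) = -0.2086. V = [p*·74.8500 + (1−p*)·77.8000]/1.02 = 73.7596. B = V − Δ·S = 86.5857.
(3,3): S=78.7185. Δ = (V_up−V_dn)/(S_up−S_dn) = (127.5200−74.8500)/(82.6544−64.5492) = 2.9091. V = [p*·127.5200 + (1−p*)·74.8500]/1.02 = 118.2843. B = V − Δ·S = -110.7157.
(2,0): S=45.7232. Δ = (V_up−V_dn)/(S_up−S_dn) = (82.9177−119.1841)/(48.0094−37.4930) = -3.4486. V = [p*·82.9177 + (1−p*)·119.1841]/1.02 = 85.9295. B = V − Δ·S = 243.6096.
(2,1): S=58.5480. Δ = (V_up−V_dn)/(S_up−S_dn) = (73.7596−82.9177)/(61.4754−48.0094) = -0.6801. V = [p*·73.7596 + (1−p*)·82.9177]/1.02 = 73.4844. B = V − Δ·S = 113.3024.
(2,2): S=74.9700. Δ = (V_up−V_dn)/(S_up−S_dn) = (118.2843−73.7596)/(78.7185−61.4754) = 2.5822. V = [p*·118.2843 + (1−p*)·73.7596]/1.02 = 110.2713. B = V − Δ·S = -83.3144.
(1,0): S=55.7600. Δ = (V_up−V_dn)/(S_up−S_dn) = (73.4844−85.9295)/(58.5480−45.7232) = -0.9704. V = [p*·73.4844 + (1−p*)·85.9295]/1.02 = 73.6350. B = V − Δ·S = 127.7441.
(1,1): S=71.4000. Δ = (V_up−V_dn)/(S_up−S_dn) = (110.2713−73.4844)/(74.9700−58.5480) = 2.2401. V = [p*·110.2713 + (1−p*)·73.4844]/1.02 = 103.4049. B = V − Δ·S = -56.5380.
(0,0): S=68.0000. Δ = (V_up−V_dn)/(S_up−S_dn) = (103.4049−73.6350)/(71.4000−55.7600) = 1.9034. V = [p*·103.4049 + (1−p*)·73.6350]/1.02 = 97.5705. B = V − Δ·S = -31.8639.
Root portfolio cost Δ·68+B reproduces V0=97.5705.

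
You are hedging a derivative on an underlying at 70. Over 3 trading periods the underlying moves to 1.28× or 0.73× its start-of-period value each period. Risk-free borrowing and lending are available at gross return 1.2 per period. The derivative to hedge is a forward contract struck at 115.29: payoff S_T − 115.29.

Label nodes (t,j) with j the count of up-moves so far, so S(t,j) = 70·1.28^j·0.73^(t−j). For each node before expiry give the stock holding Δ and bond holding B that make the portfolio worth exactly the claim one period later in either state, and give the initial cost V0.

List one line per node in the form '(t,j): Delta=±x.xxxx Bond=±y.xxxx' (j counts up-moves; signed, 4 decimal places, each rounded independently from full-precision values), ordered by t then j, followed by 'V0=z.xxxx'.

(0,0): Delta=1.0000 Bond=-66.7188
(1,0): Delta=1.0000 Bond=-80.0625
(1,1): Delta=1.0000 Bond=-80.0625
(2,0): Delta=1.0000 Bond=-96.0750
(2,1): Delta=1.0000 Bond=-96.0750
(2,2): Delta=1.0000 Bond=-96.0750
V0=3.2812

The replicating-portfolio and risk-neutral prices coincide; use p* = (1.2−0.73)/(1.28−0.73) = 0.8545 for the latter.
Terminal values V(3,·): V(3,0)=-88.0588, V(3,1)=-67.5422, V(3,2)=-31.5678, V(3,3)=31.5106
Node (2,0) S=37.3030: V=(p*·-67.5422+(1−p*)·-88.0588)/1.2=-58.7720; Δ=(-67.5422−-88.0588)/(47.7478−27.2312)=1.0000; B=V−Δ·S=-96.0750
Node (2,1) S=65.4080: V=(p*·-31.5678+(1−p*)·-67.5422)/1.2=-30.6670; Δ=(-31.5678−-67.5422)/(83.7222−47.7478)=1.0000; B=V−Δ·S=-96.0750
Node (2,2) S=114.6880: V=(p*·31.5106+(1−p*)·-31.5678)/1.2=18.6130; Δ=(31.5106−-31.5678)/(146.8006−83.7222)=1.0000; B=V−Δ·S=-96.0750
Node (1,0) S=51.1000: V=(p*·-30.6670+(1−p*)·-58.7720)/1.2=-28.9625; Δ=(-30.6670−-58.7720)/(65.4080−37.3030)=1.0000; B=V−Δ·S=-80.0625
Node (1,1) S=89.6000: V=(p*·18.6130+(1−p*)·-30.6670)/1.2=9.5375; Δ=(18.6130−-30.6670)/(114.6880−65.4080)=1.0000; B=V−Δ·S=-80.0625
Node (0,0) S=70.0000: V=(p*·9.5375+(1−p*)·-28.9625)/1.2=3.2812; Δ=(9.5375−-28.9625)/(89.6000−51.1000)=1.0000; B=V−Δ·S=-66.7188
The time-0 hedge costs 3.2812, which is the no-arbitrage price.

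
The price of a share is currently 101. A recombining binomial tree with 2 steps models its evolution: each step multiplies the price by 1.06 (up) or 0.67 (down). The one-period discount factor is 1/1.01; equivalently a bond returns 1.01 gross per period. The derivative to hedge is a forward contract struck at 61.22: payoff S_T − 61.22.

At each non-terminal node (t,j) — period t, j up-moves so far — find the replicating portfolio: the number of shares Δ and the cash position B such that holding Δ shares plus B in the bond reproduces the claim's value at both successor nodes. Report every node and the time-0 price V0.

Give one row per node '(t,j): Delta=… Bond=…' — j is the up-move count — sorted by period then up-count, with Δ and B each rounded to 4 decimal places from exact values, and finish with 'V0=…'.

(0,0): Delta=1.0000 Bond=-60.0137
(1,0): Delta=1.0000 Bond=-60.6139
(1,1): Delta=1.0000 Bond=-60.6139
V0=40.9863

Under the risk-neutral measure, an up-move has probability p* = (R−d)/(u−d) = 0.8718 and values discount at R = 1.01.
Terminal values V(2,·): V(2,0)=-15.8811, V(2,1)=10.5102, V(2,2)=52.2636
(1,0): S=67.6700. Δ = (V_up−V_dn)/(S_up−S_dn) = (10.5102−-15.8811)/(71.7302−45.3389) = 1.0000. V = [p*·10.5102 + (1−p*)·-15.8811]/1.01 = 7.0561. B = V − Δ·S = -60.6139.
(1,1): S=107.0600. Δ = (V_up−V_dn)/(S_up−S_dn) = (52.2636−10.5102)/(113.4836−71.7302) = 1.0000. V = [p*·52.2636 + (1−p*)·10.5102]/1.01 = 46.4461. B = V − Δ·S = -60.6139.
(0,0): S=101.0000. Δ = (V_up−V_dn)/(S_up−S_dn) = (46.4461−7.0561)/(107.0600−67.6700) = 1.0000. V = [p*·46.4461 + (1−p*)·7.0561]/1.01 = 40.9863. B = V − Δ·S = -60.0137.
Check: Δ(0,0)·S0 + B(0,0) = 40.9863 = V0.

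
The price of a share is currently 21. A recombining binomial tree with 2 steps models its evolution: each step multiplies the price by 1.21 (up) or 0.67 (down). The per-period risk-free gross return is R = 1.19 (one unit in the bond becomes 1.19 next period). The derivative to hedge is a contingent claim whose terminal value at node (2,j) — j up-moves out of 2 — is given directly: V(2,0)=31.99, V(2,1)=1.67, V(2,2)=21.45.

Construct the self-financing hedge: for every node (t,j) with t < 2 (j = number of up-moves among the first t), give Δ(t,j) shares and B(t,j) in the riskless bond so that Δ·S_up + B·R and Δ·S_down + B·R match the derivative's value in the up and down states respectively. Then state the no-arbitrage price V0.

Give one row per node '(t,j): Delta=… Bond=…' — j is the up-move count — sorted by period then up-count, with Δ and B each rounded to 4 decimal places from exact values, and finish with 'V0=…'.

(0,0): Delta=1.3283 Bond=-13.7325
(1,0): Delta=-3.9906 Bond=58.4952
(1,1): Delta=1.4415 Bond=-19.2200
V0=14.1611

No-arbitrage ⇒ martingale measure with p* = (R−d)/(u−d) = 0.9630.
Terminal values V(2,·): V(2,0)=31.9900, V(2,1)=1.6700, V(2,2)=21.4500
  t=1,j=0: stock 14.0700 → up 17.0247 (V=1.6700), down 9.4269 (V=31.9900). Price 2.3470; hedge Δ=-3.9906, bond B=58.4952.
  t=1,j=1: stock 25.4100 → up 30.7461 (V=21.4500), down 17.0247 (V=1.6700). Price 17.4096; hedge Δ=1.4415, bond B=-19.2200.
  t=0,j=0: stock 21.0000 → up 25.4100 (V=17.4096), down 14.0700 (V=2.3470). Price 14.1611; hedge Δ=1.3283, bond B=-13.7325.
Self-financing check: at every node Δ·S+B equals the discounted successor values.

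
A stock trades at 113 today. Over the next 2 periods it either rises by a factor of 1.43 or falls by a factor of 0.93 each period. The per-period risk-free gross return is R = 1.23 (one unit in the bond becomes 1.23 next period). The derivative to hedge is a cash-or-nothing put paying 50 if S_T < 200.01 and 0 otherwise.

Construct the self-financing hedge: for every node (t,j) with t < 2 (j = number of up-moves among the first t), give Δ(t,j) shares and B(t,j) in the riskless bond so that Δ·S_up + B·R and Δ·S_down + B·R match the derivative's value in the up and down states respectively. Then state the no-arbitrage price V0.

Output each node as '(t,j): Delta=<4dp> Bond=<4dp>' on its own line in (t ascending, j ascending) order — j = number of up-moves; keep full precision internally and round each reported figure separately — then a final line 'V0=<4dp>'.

(0,0): Delta=-0.4317 Bond=69.9319
(1,0): Delta=0.0000 Bond=40.6504
(1,1): Delta=-0.6189 Bond=116.2602
V0=21.1514

Risk-neutral probability p* = (R−d)/(u−d) = (1.23−0.93)/(1.43−0.93) = 0.6000.
At expiry t=2: V(2,0)=50.0000, V(2,1)=50.0000, V(2,2)=0.0000
  t=1,j=0: stock 105.0900 → up 150.2787 (V=50.0000), down 97.7337 (V=50.0000). Price 40.6504; hedge Δ=0.0000, bond B=40.6504.
  t=1,j=1: stock 161.5900 → up 231.0737 (V=0.0000), down 150.2787 (V=50.0000). Price 16.2602; hedge Δ=-0.6189, bond B=116.2602.
  t=0,j=0: stock 113.0000 → up 161.5900 (V=16.2602), down 105.0900 (V=40.6504). Price 21.1514; hedge Δ=-0.4317, bond B=69.9319.
Root portfolio cost Δ·113+B reproduces V0=21.1514.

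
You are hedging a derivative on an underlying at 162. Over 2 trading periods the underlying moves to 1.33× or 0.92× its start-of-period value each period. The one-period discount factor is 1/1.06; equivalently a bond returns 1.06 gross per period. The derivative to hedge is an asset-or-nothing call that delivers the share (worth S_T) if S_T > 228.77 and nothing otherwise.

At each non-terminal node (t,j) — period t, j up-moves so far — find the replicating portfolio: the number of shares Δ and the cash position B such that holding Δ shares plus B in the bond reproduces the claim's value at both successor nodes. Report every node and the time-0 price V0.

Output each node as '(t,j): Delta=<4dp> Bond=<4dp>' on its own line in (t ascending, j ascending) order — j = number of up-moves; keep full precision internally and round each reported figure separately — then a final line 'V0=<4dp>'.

(0,0): Delta=1.3898 Bond=-195.4136
(1,0): Delta=0.0000 Bond=0.0000
(1,1): Delta=3.2439 Bond=-606.6195
V0=29.7368

Under the risk-neutral measure, an up-move has probability p* = (R−d)/(u−d) = 0.3415 and values discount at R = 1.06.
Payoff layer (t=2): V(2,0)=0.0000, V(2,1)=0.0000, V(2,2)=286.5618
(1,0): S=149.0400. Δ = (V_up−V_dn)/(S_up−S_dn) = (0.0000−0.0000)/(198.2232−137.1168) = 0.0000. V = [p*·0.0000 + (1−p*)·0.0000]/1.06 = 0.0000. B = V − Δ·S = 0.0000.
(1,1): S=215.4600. Δ = (V_up−V_dn)/(S_up−S_dn) = (286.5618−0.0000)/(286.5618−198.2232) = 3.2439. V = [p*·286.5618 + (1−p*)·0.0000]/1.06 = 92.3117. B = V − Δ·S = -606.6195.
(0,0): S=162.0000. Δ = (V_up−V_dn)/(S_up−S_dn) = (92.3117−0.0000)/(215.4600−149.0400) = 1.3898. V = [p*·92.3117 + (1−p*)·0.0000]/1.06 = 29.7368. B = V − Δ·S = -195.4136.
Self-financing check: at every node Δ·S+B equals the discounted successor values.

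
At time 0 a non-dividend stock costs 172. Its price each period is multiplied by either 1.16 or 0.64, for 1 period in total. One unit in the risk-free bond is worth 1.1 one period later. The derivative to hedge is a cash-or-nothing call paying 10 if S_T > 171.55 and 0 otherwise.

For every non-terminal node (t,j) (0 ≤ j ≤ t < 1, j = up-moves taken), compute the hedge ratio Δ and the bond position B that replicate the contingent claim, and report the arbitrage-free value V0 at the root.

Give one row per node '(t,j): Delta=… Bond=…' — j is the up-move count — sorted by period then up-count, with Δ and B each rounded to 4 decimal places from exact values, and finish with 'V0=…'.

Risk-neutral probability p* = (R−d)/(u−d) = (1.1−0.64)/(1.16−0.64) = 0.8846.
At expiry t=1: V(1,0)=0.0000, V(1,1)=10.0000
(0,0): S=172.0000. Δ = (V_up−V_dn)/(S_up−S_dn) = (10.0000−0.0000)/(199.5200−110.0800) = 0.1118. V = [p*·10.0000 + (1−p*)·0.0000]/1.1 = 8.0420. B = V − Δ·S = -11.1888.
The time-0 hedge costs 8.0420, which is the no-arbitrage price.

(0,0): Delta=0.1118 Bond=-11.1888
V0=8.0420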